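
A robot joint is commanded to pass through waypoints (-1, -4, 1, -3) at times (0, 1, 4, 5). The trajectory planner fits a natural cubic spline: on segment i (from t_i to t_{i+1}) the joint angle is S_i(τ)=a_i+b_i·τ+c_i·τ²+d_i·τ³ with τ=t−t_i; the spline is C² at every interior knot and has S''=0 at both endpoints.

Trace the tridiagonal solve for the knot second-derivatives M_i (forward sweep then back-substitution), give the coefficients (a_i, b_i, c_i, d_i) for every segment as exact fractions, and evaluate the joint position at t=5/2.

Δ: Δ0=-3, Δ1=5/3, Δ2=-4
row 1: diag=8, rhs=28; c'=3/8, d'=7/2
row 2: denom=8−3·3/8=55/8; d'=(-34−3·7/2)/(55/8)=-356/55
back: M2=-356/55
back: M1=7/2−3/8·-356/55=326/55
M: M0=0, M1=326/55, M2=-356/55, M3=0
seg 0: a=-1, c=M0/2=0, d=(M1−M0)/(6·1)=163/165, b=Δ0−h0·(2M0+M1)/6=-658/165
seg 1: a=-4, c=M1/2=163/55, d=(M2−M1)/(6·3)=-31/45, b=Δ1−h1·(2M1+M2)/6=-169/165
seg 2: a=1, c=M2/2=-178/55, d=(M3−M2)/(6·1)=178/165, b=Δ2−h2·(2M2+M3)/6=-304/165
t_q=5/2 → seg 1, τ=3/2; S=-4+-169/165·τ+163/55·τ²+-31/45·τ³=-105/88

  seg 0: a=-1 b=-658/165 c=0 d=163/165
  seg 1: a=-4 b=-169/165 c=163/55 d=-31/45
  seg 2: a=1 b=-304/165 c=-178/55 d=178/165
S(5/2) = -105/88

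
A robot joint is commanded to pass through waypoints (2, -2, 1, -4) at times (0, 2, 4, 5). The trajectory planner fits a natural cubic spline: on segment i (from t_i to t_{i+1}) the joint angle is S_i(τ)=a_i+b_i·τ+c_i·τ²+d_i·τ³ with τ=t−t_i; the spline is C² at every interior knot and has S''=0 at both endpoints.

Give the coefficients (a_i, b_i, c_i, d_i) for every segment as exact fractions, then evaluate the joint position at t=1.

  seg 0: a=2 b=-39/11 c=0 d=17/44
  seg 1: a=-2 b=12/11 c=51/22 d=-93/88
  seg 2: a=1 b=-51/22 c=-177/44 d=59/44
S(1) = -51/44

Δ: Δ0=-2, Δ1=3/2, Δ2=-5
row 1: diag=8, rhs=21; c'=1/4, d'=21/8
row 2: denom=6−2·1/4=11/2; d'=(-39−2·21/8)/(11/2)=-177/22
back: M2=-177/22
back: M1=21/8−1/4·-177/22=51/11
M: M0=0, M1=51/11, M2=-177/22, M3=0
seg 0: a=2, c=M0/2=0, d=(M1−M0)/(6·2)=17/44, b=Δ0−h0·(2M0+M1)/6=-39/11
seg 1: a=-2, c=M1/2=51/22, d=(M2−M1)/(6·2)=-93/88, b=Δ1−h1·(2M1+M2)/6=12/11
seg 2: a=1, c=M2/2=-177/44, d=(M3−M2)/(6·1)=59/44, b=Δ2−h2·(2M2+M3)/6=-51/22
t_q=1 → seg 0, τ=1; S=2+-39/11·τ+0·τ²+17/44·τ³=-51/44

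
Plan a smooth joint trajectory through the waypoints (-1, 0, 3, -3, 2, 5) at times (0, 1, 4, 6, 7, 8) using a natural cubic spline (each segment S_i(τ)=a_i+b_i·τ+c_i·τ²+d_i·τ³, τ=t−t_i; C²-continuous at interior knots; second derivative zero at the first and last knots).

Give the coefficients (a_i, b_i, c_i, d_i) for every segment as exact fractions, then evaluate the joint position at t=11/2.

Δ: Δ0=1, Δ1=1, Δ2=-3, Δ3=5, Δ4=3
row 1: diag=8, rhs=0; c'=3/8, d'=0
row 2: denom=10−3·3/8=71/8; d'=(-24−3·0)/(71/8)=-192/71
row 3: denom=6−2·16/71=394/71; d'=(48−2·-192/71)/(394/71)=1896/197
row 4: denom=4−1·71/394=1505/394; d'=(-12−1·1896/197)/(1505/394)=-1704/301
back: M4=-1704/301
back: M3=1896/197−71/394·-1704/301=3204/301
back: M2=-192/71−16/71·3204/301=-1536/301
back: M1=0−3/8·-1536/301=576/301
M: M0=0, M1=576/301, M2=-1536/301, M3=3204/301, M4=-1704/301, M5=0
seg 0: a=-1, c=M0/2=0, d=(M1−M0)/(6·1)=96/301, b=Δ0−h0·(2M0+M1)/6=205/301
seg 1: a=0, c=M1/2=288/301, d=(M2−M1)/(6·3)=-352/903, b=Δ1−h1·(2M1+M2)/6=493/301
seg 2: a=3, c=M2/2=-768/301, d=(M3−M2)/(6·2)=395/301, b=Δ2−h2·(2M2+M3)/6=-947/301
seg 3: a=-3, c=M3/2=1602/301, d=(M4−M3)/(6·1)=-818/301, b=Δ3−h3·(2M3+M4)/6=103/43
seg 4: a=2, c=M4/2=-852/301, d=(M5−M4)/(6·1)=284/301, b=Δ4−h4·(2M4+M5)/6=1471/301
t_q=11/2 → seg 2, τ=3/2; S=3+-947/301·τ+-768/301·τ²+395/301·τ³=-7299/2408

  seg 0: a=-1 b=205/301 c=0 d=96/301
  seg 1: a=0 b=493/301 c=288/301 d=-352/903
  seg 2: a=3 b=-947/301 c=-768/301 d=395/301
  seg 3: a=-3 b=103/43 c=1602/301 d=-818/301
  seg 4: a=2 b=1471/301 c=-852/301 d=284/301
S(11/2) = -7299/2408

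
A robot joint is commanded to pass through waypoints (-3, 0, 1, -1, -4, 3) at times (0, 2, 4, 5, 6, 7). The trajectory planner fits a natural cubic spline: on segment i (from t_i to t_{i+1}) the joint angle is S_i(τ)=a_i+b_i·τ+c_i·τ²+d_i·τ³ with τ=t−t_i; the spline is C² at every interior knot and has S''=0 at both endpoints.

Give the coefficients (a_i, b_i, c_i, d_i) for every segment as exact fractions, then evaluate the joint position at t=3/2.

Δ: Δ0=3/2, Δ1=1/2, Δ2=-2, Δ3=-3, Δ4=7
row 1: diag=8, rhs=-6; c'=1/4, d'=-3/4
row 2: denom=6−2·1/4=11/2; d'=(-15−2·-3/4)/(11/2)=-27/11
row 3: denom=4−1·2/11=42/11; d'=(-6−1·-27/11)/(42/11)=-13/14
row 4: denom=4−1·11/42=157/42; d'=(60−1·-13/14)/(157/42)=2559/157
back: M4=2559/157
back: M3=-13/14−11/42·2559/157=-816/157
back: M2=-27/11−2/11·-816/157=-237/157
back: M1=-3/4−1/4·-237/157=-117/314
M: M0=0, M1=-117/314, M2=-237/157, M3=-816/157, M4=2559/157, M5=0
seg 0: a=-3, c=M0/2=0, d=(M1−M0)/(6·2)=-39/1256, b=Δ0−h0·(2M0+M1)/6=255/157
seg 1: a=0, c=M1/2=-117/628, d=(M2−M1)/(6·2)=-119/1256, b=Δ1−h1·(2M1+M2)/6=393/314
seg 2: a=1, c=M2/2=-237/314, d=(M3−M2)/(6·1)=-193/314, b=Δ2−h2·(2M2+M3)/6=-99/157
seg 3: a=-1, c=M3/2=-408/157, d=(M4−M3)/(6·1)=1125/314, b=Δ3−h3·(2M3+M4)/6=-1251/314
seg 4: a=-4, c=M4/2=2559/314, d=(M5−M4)/(6·1)=-853/314, b=Δ4−h4·(2M4+M5)/6=246/157
t_q=3/2 → seg 0, τ=3/2; S=-3+255/157·τ+0·τ²+-39/1256·τ³=-6717/10048

  seg 0: a=-3 b=255/157 c=0 d=-39/1256
  seg 1: a=0 b=393/314 c=-117/628 d=-119/1256
  seg 2: a=1 b=-99/157 c=-237/314 d=-193/314
  seg 3: a=-1 b=-1251/314 c=-408/157 d=1125/314
  seg 4: a=-4 b=246/157 c=2559/314 d=-853/314
S(3/2) = -6717/10048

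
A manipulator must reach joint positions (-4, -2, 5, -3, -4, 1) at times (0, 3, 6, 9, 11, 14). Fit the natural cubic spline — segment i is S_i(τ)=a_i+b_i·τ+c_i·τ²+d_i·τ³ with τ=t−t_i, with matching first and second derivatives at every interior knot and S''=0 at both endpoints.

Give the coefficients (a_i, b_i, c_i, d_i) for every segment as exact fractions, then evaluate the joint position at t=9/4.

Δ: Δ0=2/3, Δ1=7/3, Δ2=-8/3, Δ3=-1/2, Δ4=5/3
row 1: diag=12, rhs=10; c'=1/4, d'=5/6
row 2: denom=12−3·1/4=45/4; d'=(-30−3·5/6)/(45/4)=-26/9
row 3: denom=10−3·4/15=46/5; d'=(13−3·-26/9)/(46/5)=325/138
row 4: denom=10−2·5/23=220/23; d'=(13−2·325/138)/(220/23)=13/15
back: M4=13/15
back: M3=325/138−5/23·13/15=13/6
back: M2=-26/9−4/15·13/6=-52/15
back: M1=5/6−1/4·-52/15=17/10
M: M0=0, M1=17/10, M2=-52/15, M3=13/6, M4=13/15, M5=0
seg 0: a=-4, c=M0/2=0, d=(M1−M0)/(6·3)=17/180, b=Δ0−h0·(2M0+M1)/6=-11/60
seg 1: a=-2, c=M1/2=17/20, d=(M2−M1)/(6·3)=-31/108, b=Δ1−h1·(2M1+M2)/6=71/30
seg 2: a=5, c=M2/2=-26/15, d=(M3−M2)/(6·3)=169/540, b=Δ2−h2·(2M2+M3)/6=-17/60
seg 3: a=-3, c=M3/2=13/12, d=(M4−M3)/(6·2)=-13/120, b=Δ3−h3·(2M3+M4)/6=-67/30
seg 4: a=-4, c=M4/2=13/30, d=(M5−M4)/(6·3)=-13/270, b=Δ4−h4·(2M4+M5)/6=4/5
t_q=9/4 → seg 0, τ=9/4; S=-4+-11/60·τ+0·τ²+17/180·τ³=-4271/1280

  seg 0: a=-4 b=-11/60 c=0 d=17/180
  seg 1: a=-2 b=71/30 c=17/20 d=-31/108
  seg 2: a=5 b=-17/60 c=-26/15 d=169/540
  seg 3: a=-3 b=-67/30 c=13/12 d=-13/120
  seg 4: a=-4 b=4/5 c=13/30 d=-13/270
S(9/4) = -4271/1280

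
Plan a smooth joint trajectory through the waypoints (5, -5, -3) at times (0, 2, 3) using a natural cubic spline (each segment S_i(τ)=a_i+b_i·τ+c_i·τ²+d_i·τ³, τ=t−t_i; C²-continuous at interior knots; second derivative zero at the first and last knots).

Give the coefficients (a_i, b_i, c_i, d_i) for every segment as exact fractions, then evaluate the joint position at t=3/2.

  seg 0: a=5 b=-22/3 c=0 d=7/12
  seg 1: a=-5 b=-1/3 c=7/2 d=-7/6
S(3/2) = -129/32

Δ: Δ0=-5, Δ1=2
row 1: diag=6, rhs=42; c'=1/6, d'=7
back: M1=7
M: M0=0, M1=7, M2=0
seg 0: a=5, c=M0/2=0, d=(M1−M0)/(6·2)=7/12, b=Δ0−h0·(2M0+M1)/6=-22/3
seg 1: a=-5, c=M1/2=7/2, d=(M2−M1)/(6·1)=-7/6, b=Δ1−h1·(2M1+M2)/6=-1/3
t_q=3/2 → seg 0, τ=3/2; S=5+-22/3·τ+0·τ²+7/12·τ³=-129/32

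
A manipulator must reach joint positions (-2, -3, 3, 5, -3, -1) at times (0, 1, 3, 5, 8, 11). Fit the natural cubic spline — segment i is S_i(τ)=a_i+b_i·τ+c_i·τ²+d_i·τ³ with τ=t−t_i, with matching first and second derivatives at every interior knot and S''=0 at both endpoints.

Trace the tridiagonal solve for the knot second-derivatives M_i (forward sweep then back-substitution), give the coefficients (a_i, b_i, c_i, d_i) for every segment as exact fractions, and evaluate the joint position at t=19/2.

  seg 0: a=-2 b=-682/383 c=0 d=299/383
  seg 1: a=-3 b=215/383 c=897/383 d=-215/383
  seg 2: a=3 b=1223/383 c=-393/383 d=-27/766
  seg 3: a=5 b=-511/383 c=-474/383 d=2735/10341
  seg 4: a=-3 b=-620/383 c=1313/1149 d=-1313/10341
S(19/2) = -10067/3064

Δ: Δ0=-1, Δ1=3, Δ2=1, Δ3=-8/3, Δ4=2/3
row 1: diag=6, rhs=24; c'=1/3, d'=4
row 2: denom=8−2·1/3=22/3; d'=(-12−2·4)/(22/3)=-30/11
row 3: denom=10−2·3/11=104/11; d'=(-22−2·-30/11)/(104/11)=-7/4
row 4: denom=12−3·33/104=1149/104; d'=(20−3·-7/4)/(1149/104)=2626/1149
back: M4=2626/1149
back: M3=-7/4−33/104·2626/1149=-948/383
back: M2=-30/11−3/11·-948/383=-786/383
back: M1=4−1/3·-786/383=1794/383
M: M0=0, M1=1794/383, M2=-786/383, M3=-948/383, M4=2626/1149, M5=0
seg 0: a=-2, c=M0/2=0, d=(M1−M0)/(6·1)=299/383, b=Δ0−h0·(2M0+M1)/6=-682/383
seg 1: a=-3, c=M1/2=897/383, d=(M2−M1)/(6·2)=-215/383, b=Δ1−h1·(2M1+M2)/6=215/383
seg 2: a=3, c=M2/2=-393/383, d=(M3−M2)/(6·2)=-27/766, b=Δ2−h2·(2M2+M3)/6=1223/383
seg 3: a=5, c=M3/2=-474/383, d=(M4−M3)/(6·3)=2735/10341, b=Δ3−h3·(2M3+M4)/6=-511/383
seg 4: a=-3, c=M4/2=1313/1149, d=(M5−M4)/(6·3)=-1313/10341, b=Δ4−h4·(2M4+M5)/6=-620/383
t_q=19/2 → seg 4, τ=3/2; S=-3+-620/383·τ+1313/1149·τ²+-1313/10341·τ³=-10067/3064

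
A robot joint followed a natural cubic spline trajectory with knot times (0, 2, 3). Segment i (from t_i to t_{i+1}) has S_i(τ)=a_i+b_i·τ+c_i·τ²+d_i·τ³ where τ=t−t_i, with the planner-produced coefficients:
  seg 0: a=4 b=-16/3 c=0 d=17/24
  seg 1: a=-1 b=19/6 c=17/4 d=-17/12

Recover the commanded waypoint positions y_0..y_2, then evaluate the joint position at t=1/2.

y_0 = S_0(0) = a_0 = 4
y_1 = S_1(0) = a_1 = -1
y_2 = S_1(1) = 5
t_q=1/2 is in segment 0 (τ=1/2); S_0(τ)=91/64

y_0=4 y_1=-1 y_2=5
S(1/2) = 91/64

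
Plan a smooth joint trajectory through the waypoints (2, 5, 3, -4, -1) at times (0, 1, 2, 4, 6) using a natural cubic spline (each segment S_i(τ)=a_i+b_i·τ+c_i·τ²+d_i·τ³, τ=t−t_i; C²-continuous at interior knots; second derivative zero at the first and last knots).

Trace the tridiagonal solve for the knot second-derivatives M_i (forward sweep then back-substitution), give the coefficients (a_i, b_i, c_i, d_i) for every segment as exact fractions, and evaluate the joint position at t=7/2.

  seg 0: a=2 b=117/28 c=0 d=-33/28
  seg 1: a=5 b=9/14 c=-99/28 d=25/28
  seg 2: a=3 b=-15/4 c=-6/7 d=55/112
  seg 3: a=-4 b=-9/7 c=117/56 d=-39/112
S(7/2) = -2595/896

Δ: Δ0=3, Δ1=-2, Δ2=-7/2, Δ3=3/2
row 1: diag=4, rhs=-30; c'=1/4, d'=-15/2
row 2: denom=6−1·1/4=23/4; d'=(-9−1·-15/2)/(23/4)=-6/23
row 3: denom=8−2·8/23=168/23; d'=(30−2·-6/23)/(168/23)=117/28
back: M3=117/28
back: M2=-6/23−8/23·117/28=-12/7
back: M1=-15/2−1/4·-12/7=-99/14
M: M0=0, M1=-99/14, M2=-12/7, M3=117/28, M4=0
seg 0: a=2, c=M0/2=0, d=(M1−M0)/(6·1)=-33/28, b=Δ0−h0·(2M0+M1)/6=117/28
seg 1: a=5, c=M1/2=-99/28, d=(M2−M1)/(6·1)=25/28, b=Δ1−h1·(2M1+M2)/6=9/14
seg 2: a=3, c=M2/2=-6/7, d=(M3−M2)/(6·2)=55/112, b=Δ2−h2·(2M2+M3)/6=-15/4
seg 3: a=-4, c=M3/2=117/56, d=(M4−M3)/(6·2)=-39/112, b=Δ3−h3·(2M3+M4)/6=-9/7
t_q=7/2 → seg 2, τ=3/2; S=3+-15/4·τ+-6/7·τ²+55/112·τ³=-2595/896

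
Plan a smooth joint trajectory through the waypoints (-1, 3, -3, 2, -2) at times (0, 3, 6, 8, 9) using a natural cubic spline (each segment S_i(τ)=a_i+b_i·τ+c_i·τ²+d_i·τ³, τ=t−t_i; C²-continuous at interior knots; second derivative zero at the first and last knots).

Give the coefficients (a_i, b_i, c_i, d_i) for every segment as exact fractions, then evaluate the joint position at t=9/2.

Δ: Δ0=4/3, Δ1=-2, Δ2=5/2, Δ3=-4
row 1: diag=12, rhs=-20; c'=1/4, d'=-5/3
row 2: denom=10−3·1/4=37/4; d'=(27−3·-5/3)/(37/4)=128/37
row 3: denom=6−2·8/37=206/37; d'=(-39−2·128/37)/(206/37)=-1699/206
back: M3=-1699/206
back: M2=128/37−8/37·-1699/206=540/103
back: M1=-5/3−1/4·540/103=-920/309
M: M0=0, M1=-920/309, M2=540/103, M3=-1699/206, M4=0
seg 0: a=-1, c=M0/2=0, d=(M1−M0)/(6·3)=-460/2781, b=Δ0−h0·(2M0+M1)/6=872/309
seg 1: a=3, c=M1/2=-460/309, d=(M2−M1)/(6·3)=1270/2781, b=Δ1−h1·(2M1+M2)/6=-508/309
seg 2: a=-3, c=M2/2=270/103, d=(M3−M2)/(6·2)=-2779/2472, b=Δ2−h2·(2M2+M3)/6=542/309
seg 3: a=2, c=M3/2=-1699/412, d=(M4−M3)/(6·1)=1699/1236, b=Δ3−h3·(2M3+M4)/6=-773/618
t_q=9/2 → seg 1, τ=3/2; S=3+-508/309·τ+-460/309·τ²+1270/2781·τ³=-525/412

  seg 0: a=-1 b=872/309 c=0 d=-460/2781
  seg 1: a=3 b=-508/309 c=-460/309 d=1270/2781
  seg 2: a=-3 b=542/309 c=270/103 d=-2779/2472
  seg 3: a=2 b=-773/618 c=-1699/412 d=1699/1236
S(9/2) = -525/412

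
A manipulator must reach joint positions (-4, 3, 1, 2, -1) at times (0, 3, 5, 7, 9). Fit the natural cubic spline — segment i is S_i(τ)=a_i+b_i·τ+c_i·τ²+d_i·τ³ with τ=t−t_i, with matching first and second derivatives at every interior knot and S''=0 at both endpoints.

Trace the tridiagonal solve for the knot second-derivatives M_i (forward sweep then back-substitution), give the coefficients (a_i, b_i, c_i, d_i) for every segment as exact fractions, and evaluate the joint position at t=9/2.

Δ: Δ0=7/3, Δ1=-1, Δ2=1/2, Δ3=-3/2
row 1: diag=10, rhs=-20; c'=1/5, d'=-2
row 2: denom=8−2·1/5=38/5; d'=(9−2·-2)/(38/5)=65/38
row 3: denom=8−2·5/19=142/19; d'=(-12−2·65/38)/(142/19)=-293/142
back: M3=-293/142
back: M2=65/38−5/19·-293/142=160/71
back: M1=-2−1/5·160/71=-174/71
M: M0=0, M1=-174/71, M2=160/71, M3=-293/142, M4=0
seg 0: a=-4, c=M0/2=0, d=(M1−M0)/(6·3)=-29/213, b=Δ0−h0·(2M0+M1)/6=758/213
seg 1: a=3, c=M1/2=-87/71, d=(M2−M1)/(6·2)=167/426, b=Δ1−h1·(2M1+M2)/6=-25/213
seg 2: a=1, c=M2/2=80/71, d=(M3−M2)/(6·2)=-613/1704, b=Δ2−h2·(2M2+M3)/6=-67/213
seg 3: a=2, c=M3/2=-293/284, d=(M4−M3)/(6·2)=293/1704, b=Δ3−h3·(2M3+M4)/6=-53/426
t_q=9/2 → seg 1, τ=3/2; S=3+-25/213·τ+-87/71·τ²+167/426·τ³=1579/1136

  seg 0: a=-4 b=758/213 c=0 d=-29/213
  seg 1: a=3 b=-25/213 c=-87/71 d=167/426
  seg 2: a=1 b=-67/213 c=80/71 d=-613/1704
  seg 3: a=2 b=-53/426 c=-293/284 d=293/1704
S(9/2) = 1579/1136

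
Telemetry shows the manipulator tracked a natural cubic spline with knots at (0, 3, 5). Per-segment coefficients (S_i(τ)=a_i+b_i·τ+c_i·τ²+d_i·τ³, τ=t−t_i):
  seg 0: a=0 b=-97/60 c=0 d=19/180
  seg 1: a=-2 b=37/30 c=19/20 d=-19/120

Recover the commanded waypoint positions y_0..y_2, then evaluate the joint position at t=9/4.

y_0 = S_0(0) = a_0 = 0
y_1 = S_1(0) = a_1 = -2
y_2 = S_1(2) = 3
t_q=9/4 is in segment 0 (τ=9/4); S_0(τ)=-3117/1280

y_0=0 y_1=-2 y_2=3
S(9/4) = -3117/1280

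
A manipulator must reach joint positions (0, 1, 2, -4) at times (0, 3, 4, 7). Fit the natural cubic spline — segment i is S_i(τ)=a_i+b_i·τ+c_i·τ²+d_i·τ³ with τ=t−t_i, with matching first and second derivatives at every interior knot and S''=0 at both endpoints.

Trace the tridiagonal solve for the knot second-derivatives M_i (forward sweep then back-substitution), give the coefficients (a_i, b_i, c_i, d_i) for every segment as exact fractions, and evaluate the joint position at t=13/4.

  seg 0: a=0 b=-4/63 c=0 d=25/567
  seg 1: a=1 b=71/63 c=25/63 d=-11/21
  seg 2: a=2 b=22/63 c=-74/63 d=74/567
S(13/4) = 1745/1344

Δ: Δ0=1/3, Δ1=1, Δ2=-2
row 1: diag=8, rhs=4; c'=1/8, d'=1/2
row 2: denom=8−1·1/8=63/8; d'=(-18−1·1/2)/(63/8)=-148/63
back: M2=-148/63
back: M1=1/2−1/8·-148/63=50/63
M: M0=0, M1=50/63, M2=-148/63, M3=0
seg 0: a=0, c=M0/2=0, d=(M1−M0)/(6·3)=25/567, b=Δ0−h0·(2M0+M1)/6=-4/63
seg 1: a=1, c=M1/2=25/63, d=(M2−M1)/(6·1)=-11/21, b=Δ1−h1·(2M1+M2)/6=71/63
seg 2: a=2, c=M2/2=-74/63, d=(M3−M2)/(6·3)=74/567, b=Δ2−h2·(2M2+M3)/6=22/63
t_q=13/4 → seg 1, τ=1/4; S=1+71/63·τ+25/63·τ²+-11/21·τ³=1745/1344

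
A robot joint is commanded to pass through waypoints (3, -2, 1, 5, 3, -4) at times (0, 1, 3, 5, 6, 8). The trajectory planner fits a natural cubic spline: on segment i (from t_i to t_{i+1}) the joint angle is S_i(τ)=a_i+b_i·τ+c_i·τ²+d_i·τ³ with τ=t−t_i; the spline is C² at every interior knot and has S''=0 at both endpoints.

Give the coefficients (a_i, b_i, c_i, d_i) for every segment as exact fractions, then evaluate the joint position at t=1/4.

Δ: Δ0=-5, Δ1=3/2, Δ2=2, Δ3=-2, Δ4=-7/2
row 1: diag=6, rhs=39; c'=1/3, d'=13/2
row 2: denom=8−2·1/3=22/3; d'=(3−2·13/2)/(22/3)=-15/11
row 3: denom=6−2·3/11=60/11; d'=(-24−2·-15/11)/(60/11)=-39/10
row 4: denom=6−1·11/60=349/60; d'=(-9−1·-39/10)/(349/60)=-306/349
back: M4=-306/349
back: M3=-39/10−11/60·-306/349=-1305/349
back: M2=-15/11−3/11·-1305/349=-120/349
back: M1=13/2−1/3·-120/349=4617/698
M: M0=0, M1=4617/698, M2=-120/349, M3=-1305/349, M4=-306/349, M5=0
seg 0: a=3, c=M0/2=0, d=(M1−M0)/(6·1)=1539/1396, b=Δ0−h0·(2M0+M1)/6=-8519/1396
seg 1: a=-2, c=M1/2=4617/1396, d=(M2−M1)/(6·2)=-1619/2792, b=Δ1−h1·(2M1+M2)/6=-1951/698
seg 2: a=1, c=M2/2=-60/349, d=(M3−M2)/(6·2)=-395/1396, b=Δ2−h2·(2M2+M3)/6=1213/349
seg 3: a=5, c=M3/2=-1305/698, d=(M4−M3)/(6·1)=333/698, b=Δ3−h3·(2M3+M4)/6=-212/349
seg 4: a=3, c=M4/2=-153/349, d=(M5−M4)/(6·2)=51/698, b=Δ4−h4·(2M4+M5)/6=-2035/698
t_q=1/4 → seg 0, τ=1/4; S=3+-8519/1396·τ+0·τ²+1539/1396·τ³=133267/89344

  seg 0: a=3 b=-8519/1396 c=0 d=1539/1396
  seg 1: a=-2 b=-1951/698 c=4617/1396 d=-1619/2792
  seg 2: a=1 b=1213/349 c=-60/349 d=-395/1396
  seg 3: a=5 b=-212/349 c=-1305/698 d=333/698
  seg 4: a=3 b=-2035/698 c=-153/349 d=51/698
S(1/4) = 133267/89344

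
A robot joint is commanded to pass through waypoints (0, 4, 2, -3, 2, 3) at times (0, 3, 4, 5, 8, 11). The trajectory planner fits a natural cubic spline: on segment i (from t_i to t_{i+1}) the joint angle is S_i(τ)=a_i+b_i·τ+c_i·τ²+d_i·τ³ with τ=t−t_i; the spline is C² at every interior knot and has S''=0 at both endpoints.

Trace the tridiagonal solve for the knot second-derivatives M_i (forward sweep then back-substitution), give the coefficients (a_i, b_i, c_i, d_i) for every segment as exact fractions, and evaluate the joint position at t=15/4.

  seg 0: a=0 b=1931/867 c=0 d=-775/7803
  seg 1: a=4 b=-394/867 c=-775/867 d=-565/867
  seg 2: a=2 b=-1213/289 c=-2470/867 d=1774/867
  seg 3: a=-3 b=-3257/867 c=2852/867 d=-3854/7803
  seg 4: a=2 b=2293/867 c=-334/289 d=334/2601
S(15/4) = 3135/1088

Δ: Δ0=4/3, Δ1=-2, Δ2=-5, Δ3=5/3, Δ4=1/3
row 1: diag=8, rhs=-20; c'=1/8, d'=-5/2
row 2: denom=4−1·1/8=31/8; d'=(-18−1·-5/2)/(31/8)=-4
row 3: denom=8−1·8/31=240/31; d'=(40−1·-4)/(240/31)=341/60
row 4: denom=12−3·31/80=867/80; d'=(-8−3·341/60)/(867/80)=-668/289
back: M4=-668/289
back: M3=341/60−31/80·-668/289=5704/867
back: M2=-4−8/31·5704/867=-4940/867
back: M1=-5/2−1/8·-4940/867=-1550/867
M: M0=0, M1=-1550/867, M2=-4940/867, M3=5704/867, M4=-668/289, M5=0
seg 0: a=0, c=M0/2=0, d=(M1−M0)/(6·3)=-775/7803, b=Δ0−h0·(2M0+M1)/6=1931/867
seg 1: a=4, c=M1/2=-775/867, d=(M2−M1)/(6·1)=-565/867, b=Δ1−h1·(2M1+M2)/6=-394/867
seg 2: a=2, c=M2/2=-2470/867, d=(M3−M2)/(6·1)=1774/867, b=Δ2−h2·(2M2+M3)/6=-1213/289
seg 3: a=-3, c=M3/2=2852/867, d=(M4−M3)/(6·3)=-3854/7803, b=Δ3−h3·(2M3+M4)/6=-3257/867
seg 4: a=2, c=M4/2=-334/289, d=(M5−M4)/(6·3)=334/2601, b=Δ4−h4·(2M4+M5)/6=2293/867
t_q=15/4 → seg 1, τ=3/4; S=4+-394/867·τ+-775/867·τ²+-565/867·τ³=3135/1088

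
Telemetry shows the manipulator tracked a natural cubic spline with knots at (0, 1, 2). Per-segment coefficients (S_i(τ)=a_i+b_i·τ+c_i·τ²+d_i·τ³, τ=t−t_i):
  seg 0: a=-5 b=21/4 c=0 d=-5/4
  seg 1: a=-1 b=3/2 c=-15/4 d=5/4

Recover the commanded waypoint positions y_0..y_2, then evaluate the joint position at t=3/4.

y_0=-5 y_1=-1 y_2=-2
S(3/4) = -407/256

y_0 = S_0(0) = a_0 = -5
y_1 = S_1(0) = a_1 = -1
y_2 = S_1(1) = -2
t_q=3/4 is in segment 0 (τ=3/4); S_0(τ)=-407/256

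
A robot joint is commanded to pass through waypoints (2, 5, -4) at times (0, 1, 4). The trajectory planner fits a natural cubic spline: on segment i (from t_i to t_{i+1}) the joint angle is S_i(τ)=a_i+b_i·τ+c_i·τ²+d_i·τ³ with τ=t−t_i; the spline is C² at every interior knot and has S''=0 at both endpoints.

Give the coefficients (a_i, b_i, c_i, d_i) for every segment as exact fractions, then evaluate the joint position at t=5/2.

  seg 0: a=2 b=15/4 c=0 d=-3/4
  seg 1: a=5 b=3/2 c=-9/4 d=1/4
S(5/2) = 97/32

Δ: Δ0=3, Δ1=-3
row 1: diag=8, rhs=-36; c'=3/8, d'=-9/2
back: M1=-9/2
M: M0=0, M1=-9/2, M2=0
seg 0: a=2, c=M0/2=0, d=(M1−M0)/(6·1)=-3/4, b=Δ0−h0·(2M0+M1)/6=15/4
seg 1: a=5, c=M1/2=-9/4, d=(M2−M1)/(6·3)=1/4, b=Δ1−h1·(2M1+M2)/6=3/2
t_q=5/2 → seg 1, τ=3/2; S=5+3/2·τ+-9/4·τ²+1/4·τ³=97/32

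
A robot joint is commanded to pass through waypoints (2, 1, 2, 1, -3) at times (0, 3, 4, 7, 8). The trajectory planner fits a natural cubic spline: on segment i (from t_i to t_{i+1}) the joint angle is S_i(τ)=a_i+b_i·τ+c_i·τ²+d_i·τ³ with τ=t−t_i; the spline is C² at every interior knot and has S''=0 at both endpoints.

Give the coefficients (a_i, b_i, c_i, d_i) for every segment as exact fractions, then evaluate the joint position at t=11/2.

  seg 0: a=2 b=-121/144 c=0 d=73/1296
  seg 1: a=1 b=49/72 c=73/144 d=-3/16
  seg 2: a=2 b=163/144 c=-1/18 d=-187/1296
  seg 3: a=1 b=-223/72 c=-65/48 d=65/144
S(11/2) = 395/128

Δ: Δ0=-1/3, Δ1=1, Δ2=-1/3, Δ3=-4
row 1: diag=8, rhs=8; c'=1/8, d'=1
row 2: denom=8−1·1/8=63/8; d'=(-8−1·1)/(63/8)=-8/7
row 3: denom=8−3·8/21=48/7; d'=(-22−3·-8/7)/(48/7)=-65/24
back: M3=-65/24
back: M2=-8/7−8/21·-65/24=-1/9
back: M1=1−1/8·-1/9=73/72
M: M0=0, M1=73/72, M2=-1/9, M3=-65/24, M4=0
seg 0: a=2, c=M0/2=0, d=(M1−M0)/(6·3)=73/1296, b=Δ0−h0·(2M0+M1)/6=-121/144
seg 1: a=1, c=M1/2=73/144, d=(M2−M1)/(6·1)=-3/16, b=Δ1−h1·(2M1+M2)/6=49/72
seg 2: a=2, c=M2/2=-1/18, d=(M3−M2)/(6·3)=-187/1296, b=Δ2−h2·(2M2+M3)/6=163/144
seg 3: a=1, c=M3/2=-65/48, d=(M4−M3)/(6·1)=65/144, b=Δ3−h3·(2M3+M4)/6=-223/72
t_q=11/2 → seg 2, τ=3/2; S=2+163/144·τ+-1/18·τ²+-187/1296·τ³=395/128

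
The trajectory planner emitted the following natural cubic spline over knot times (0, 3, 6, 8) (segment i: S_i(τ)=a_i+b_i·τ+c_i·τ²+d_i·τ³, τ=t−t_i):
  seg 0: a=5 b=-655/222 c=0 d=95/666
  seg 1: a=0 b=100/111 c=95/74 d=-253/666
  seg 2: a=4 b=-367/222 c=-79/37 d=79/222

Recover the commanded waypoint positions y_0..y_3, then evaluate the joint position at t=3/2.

y_0 = S_0(0) = a_0 = 5
y_1 = S_1(0) = a_1 = 0
y_2 = S_2(0) = a_2 = 4
y_3 = S_2(2) = -5
t_q=3/2 is in segment 0 (τ=3/2); S_0(τ)=625/592

y_0=5 y_1=0 y_2=4 y_3=-5
S(3/2) = 625/592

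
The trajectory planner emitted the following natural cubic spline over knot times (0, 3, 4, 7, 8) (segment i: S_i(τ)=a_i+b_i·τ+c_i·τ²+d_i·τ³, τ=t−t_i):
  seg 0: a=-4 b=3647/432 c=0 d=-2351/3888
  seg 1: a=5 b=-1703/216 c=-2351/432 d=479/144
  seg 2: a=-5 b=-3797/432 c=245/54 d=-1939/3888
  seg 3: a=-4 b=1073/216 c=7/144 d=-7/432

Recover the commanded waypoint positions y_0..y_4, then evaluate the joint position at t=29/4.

y_0 = S_0(0) = a_0 = -4
y_1 = S_1(0) = a_1 = 5
y_2 = S_2(0) = a_2 = -5
y_3 = S_3(0) = a_3 = -4
y_4 = S_3(1) = 1
t_q=29/4 is in segment 3 (τ=1/4); S_3(τ)=-25393/9216

y_0=-4 y_1=5 y_2=-5 y_3=-4 y_4=1
S(29/4) = -25393/9216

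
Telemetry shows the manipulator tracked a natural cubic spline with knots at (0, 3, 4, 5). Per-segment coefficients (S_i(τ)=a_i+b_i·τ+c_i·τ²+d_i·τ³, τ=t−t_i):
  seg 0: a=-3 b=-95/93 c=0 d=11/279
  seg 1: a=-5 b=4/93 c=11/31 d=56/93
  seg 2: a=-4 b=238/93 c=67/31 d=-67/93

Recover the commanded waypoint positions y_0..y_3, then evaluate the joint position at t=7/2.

y_0=-3 y_1=-5 y_2=-4 y_3=0
S(7/2) = -597/124

y_0 = S_0(0) = a_0 = -3
y_1 = S_1(0) = a_1 = -5
y_2 = S_2(0) = a_2 = -4
y_3 = S_2(1) = 0
t_q=7/2 is in segment 1 (τ=1/2); S_1(τ)=-597/124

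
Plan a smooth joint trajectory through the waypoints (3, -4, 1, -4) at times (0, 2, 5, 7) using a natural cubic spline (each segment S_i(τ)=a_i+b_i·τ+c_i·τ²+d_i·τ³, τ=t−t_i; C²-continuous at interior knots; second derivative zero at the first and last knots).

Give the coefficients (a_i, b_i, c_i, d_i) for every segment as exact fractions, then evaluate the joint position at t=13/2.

Δ: Δ0=-7/2, Δ1=5/3, Δ2=-5/2
row 1: diag=10, rhs=31; c'=3/10, d'=31/10
row 2: denom=10−3·3/10=91/10; d'=(-25−3·31/10)/(91/10)=-49/13
back: M2=-49/13
back: M1=31/10−3/10·-49/13=55/13
M: M0=0, M1=55/13, M2=-49/13, M3=0
seg 0: a=3, c=M0/2=0, d=(M1−M0)/(6·2)=55/156, b=Δ0−h0·(2M0+M1)/6=-383/78
seg 1: a=-4, c=M1/2=55/26, d=(M2−M1)/(6·3)=-4/9, b=Δ1−h1·(2M1+M2)/6=-53/78
seg 2: a=1, c=M2/2=-49/26, d=(M3−M2)/(6·2)=49/156, b=Δ2−h2·(2M2+M3)/6=1/78
t_q=13/2 → seg 2, τ=3/2; S=1+1/78·τ+-49/26·τ²+49/156·τ³=-899/416

  seg 0: a=3 b=-383/78 c=0 d=55/156
  seg 1: a=-4 b=-53/78 c=55/26 d=-4/9
  seg 2: a=1 b=1/78 c=-49/26 d=49/156
S(13/2) = -899/416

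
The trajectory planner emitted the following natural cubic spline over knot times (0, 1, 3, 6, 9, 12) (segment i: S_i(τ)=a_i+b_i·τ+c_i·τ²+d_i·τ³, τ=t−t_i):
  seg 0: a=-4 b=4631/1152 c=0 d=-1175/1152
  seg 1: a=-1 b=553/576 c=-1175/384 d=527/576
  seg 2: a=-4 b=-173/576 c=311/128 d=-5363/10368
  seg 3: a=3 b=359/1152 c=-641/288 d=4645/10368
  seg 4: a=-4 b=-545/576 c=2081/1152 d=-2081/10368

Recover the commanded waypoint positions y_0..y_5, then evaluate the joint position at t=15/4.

y_0 = S_0(0) = a_0 = -4
y_1 = S_1(0) = a_1 = -1
y_2 = S_2(0) = a_2 = -4
y_3 = S_3(0) = a_3 = 3
y_4 = S_4(0) = a_4 = -4
y_5 = S_4(3) = 4
t_q=15/4 is in segment 2 (τ=3/4); S_2(τ)=-25205/8192

y_0=-4 y_1=-1 y_2=-4 y_3=3 y_4=-4 y_5=4
S(15/4) = -25205/8192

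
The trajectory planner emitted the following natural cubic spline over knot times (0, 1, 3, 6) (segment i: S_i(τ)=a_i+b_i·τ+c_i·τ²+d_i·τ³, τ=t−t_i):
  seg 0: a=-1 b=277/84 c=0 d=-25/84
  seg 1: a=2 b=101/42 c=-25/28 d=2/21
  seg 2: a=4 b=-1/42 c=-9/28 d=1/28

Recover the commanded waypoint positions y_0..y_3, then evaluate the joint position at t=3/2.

y_0 = S_0(0) = a_0 = -1
y_1 = S_1(0) = a_1 = 2
y_2 = S_2(0) = a_2 = 4
y_3 = S_2(3) = 2
t_q=3/2 is in segment 1 (τ=1/2); S_1(τ)=335/112

y_0=-1 y_1=2 y_2=4 y_3=2
S(3/2) = 335/112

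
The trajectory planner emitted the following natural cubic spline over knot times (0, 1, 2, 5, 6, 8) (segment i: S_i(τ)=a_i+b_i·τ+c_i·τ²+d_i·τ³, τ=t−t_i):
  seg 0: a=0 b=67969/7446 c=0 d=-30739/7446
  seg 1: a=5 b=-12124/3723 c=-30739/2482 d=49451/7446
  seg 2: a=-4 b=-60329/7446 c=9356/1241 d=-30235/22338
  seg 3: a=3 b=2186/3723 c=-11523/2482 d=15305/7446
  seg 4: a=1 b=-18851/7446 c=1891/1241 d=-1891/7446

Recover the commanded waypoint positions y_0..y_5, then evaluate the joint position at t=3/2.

y_0 = S_0(0) = a_0 = 0
y_1 = S_1(0) = a_1 = 5
y_2 = S_2(0) = a_2 = -4
y_3 = S_3(0) = a_3 = 3
y_4 = S_4(0) = a_4 = 1
y_5 = S_4(2) = 0
t_q=3/2 is in segment 1 (τ=1/2); S_1(τ)=21955/19856

y_0=0 y_1=5 y_2=-4 y_3=3 y_4=1 y_5=0
S(3/2) = 21955/19856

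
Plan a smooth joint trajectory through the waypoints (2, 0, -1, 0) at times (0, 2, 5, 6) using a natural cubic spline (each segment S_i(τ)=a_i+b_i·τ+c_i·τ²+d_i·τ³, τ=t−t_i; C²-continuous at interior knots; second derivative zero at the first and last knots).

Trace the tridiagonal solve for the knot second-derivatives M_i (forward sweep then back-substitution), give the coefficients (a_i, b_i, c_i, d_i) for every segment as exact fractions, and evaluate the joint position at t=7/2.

  seg 0: a=2 b=-221/213 c=0 d=2/213
  seg 1: a=0 b=-197/213 c=4/71 d=10/213
  seg 2: a=-1 b=145/213 c=34/71 d=-34/213
S(7/2) = -313/284

Δ: Δ0=-1, Δ1=-1/3, Δ2=1
row 1: diag=10, rhs=4; c'=3/10, d'=2/5
row 2: denom=8−3·3/10=71/10; d'=(8−3·2/5)/(71/10)=68/71
back: M2=68/71
back: M1=2/5−3/10·68/71=8/71
M: M0=0, M1=8/71, M2=68/71, M3=0
seg 0: a=2, c=M0/2=0, d=(M1−M0)/(6·2)=2/213, b=Δ0−h0·(2M0+M1)/6=-221/213
seg 1: a=0, c=M1/2=4/71, d=(M2−M1)/(6·3)=10/213, b=Δ1−h1·(2M1+M2)/6=-197/213
seg 2: a=-1, c=M2/2=34/71, d=(M3−M2)/(6·1)=-34/213, b=Δ2−h2·(2M2+M3)/6=145/213
t_q=7/2 → seg 1, τ=3/2; S=0+-197/213·τ+4/71·τ²+10/213·τ³=-313/284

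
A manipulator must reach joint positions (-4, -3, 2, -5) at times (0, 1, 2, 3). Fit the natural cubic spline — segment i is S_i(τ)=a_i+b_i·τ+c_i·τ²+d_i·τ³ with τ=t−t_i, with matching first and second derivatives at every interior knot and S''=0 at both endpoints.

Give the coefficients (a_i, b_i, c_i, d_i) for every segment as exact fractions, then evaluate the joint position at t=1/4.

  seg 0: a=-4 b=-13/15 c=0 d=28/15
  seg 1: a=-3 b=71/15 c=28/5 d=-16/3
  seg 2: a=2 b=-1/15 c=-52/5 d=52/15
S(1/4) = -67/16

Δ: Δ0=1, Δ1=5, Δ2=-7
row 1: diag=4, rhs=24; c'=1/4, d'=6
row 2: denom=4−1·1/4=15/4; d'=(-72−1·6)/(15/4)=-104/5
back: M2=-104/5
back: M1=6−1/4·-104/5=56/5
M: M0=0, M1=56/5, M2=-104/5, M3=0
seg 0: a=-4, c=M0/2=0, d=(M1−M0)/(6·1)=28/15, b=Δ0−h0·(2M0+M1)/6=-13/15
seg 1: a=-3, c=M1/2=28/5, d=(M2−M1)/(6·1)=-16/3, b=Δ1−h1·(2M1+M2)/6=71/15
seg 2: a=2, c=M2/2=-52/5, d=(M3−M2)/(6·1)=52/15, b=Δ2−h2·(2M2+M3)/6=-1/15
t_q=1/4 → seg 0, τ=1/4; S=-4+-13/15·τ+0·τ²+28/15·τ³=-67/16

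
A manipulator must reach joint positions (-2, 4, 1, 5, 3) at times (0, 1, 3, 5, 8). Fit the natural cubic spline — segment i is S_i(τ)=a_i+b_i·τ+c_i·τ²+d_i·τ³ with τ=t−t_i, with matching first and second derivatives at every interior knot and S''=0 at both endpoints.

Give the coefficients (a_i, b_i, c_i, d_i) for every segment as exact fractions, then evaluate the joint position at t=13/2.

Δ: Δ0=6, Δ1=-3/2, Δ2=2, Δ3=-2/3
row 1: diag=6, rhs=-45; c'=1/3, d'=-15/2
row 2: denom=8−2·1/3=22/3; d'=(21−2·-15/2)/(22/3)=54/11
row 3: denom=10−2·3/11=104/11; d'=(-16−2·54/11)/(104/11)=-71/26
back: M3=-71/26
back: M2=54/11−3/11·-71/26=147/26
back: M1=-15/2−1/3·147/26=-122/13
M: M0=0, M1=-122/13, M2=147/26, M3=-71/26, M4=0
seg 0: a=-2, c=M0/2=0, d=(M1−M0)/(6·1)=-61/39, b=Δ0−h0·(2M0+M1)/6=295/39
seg 1: a=4, c=M1/2=-61/13, d=(M2−M1)/(6·2)=391/312, b=Δ1−h1·(2M1+M2)/6=112/39
seg 2: a=1, c=M2/2=147/52, d=(M3−M2)/(6·2)=-109/156, b=Δ2−h2·(2M2+M3)/6=-67/78
seg 3: a=5, c=M3/2=-71/52, d=(M4−M3)/(6·3)=71/468, b=Δ3−h3·(2M3+M4)/6=161/78
t_q=13/2 → seg 3, τ=3/2; S=5+161/78·τ+-71/52·τ²+71/468·τ³=2303/416

  seg 0: a=-2 b=295/39 c=0 d=-61/39
  seg 1: a=4 b=112/39 c=-61/13 d=391/312
  seg 2: a=1 b=-67/78 c=147/52 d=-109/156
  seg 3: a=5 b=161/78 c=-71/52 d=71/468
S(13/2) = 2303/416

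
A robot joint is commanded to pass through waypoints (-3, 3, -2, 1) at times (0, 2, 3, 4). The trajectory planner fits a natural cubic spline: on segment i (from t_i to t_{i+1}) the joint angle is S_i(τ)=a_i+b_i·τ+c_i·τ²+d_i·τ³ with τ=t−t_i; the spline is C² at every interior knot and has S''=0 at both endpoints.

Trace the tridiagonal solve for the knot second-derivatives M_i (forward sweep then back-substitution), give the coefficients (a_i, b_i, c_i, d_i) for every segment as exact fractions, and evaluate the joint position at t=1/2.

  seg 0: a=-3 b=149/23 c=0 d=-20/23
  seg 1: a=3 b=-91/23 c=-120/23 d=96/23
  seg 2: a=-2 b=-43/23 c=168/23 d=-56/23
S(1/2) = 3/23

Δ: Δ0=3, Δ1=-5, Δ2=3
row 1: diag=6, rhs=-48; c'=1/6, d'=-8
row 2: denom=4−1·1/6=23/6; d'=(48−1·-8)/(23/6)=336/23
back: M2=336/23
back: M1=-8−1/6·336/23=-240/23
M: M0=0, M1=-240/23, M2=336/23, M3=0
seg 0: a=-3, c=M0/2=0, d=(M1−M0)/(6·2)=-20/23, b=Δ0−h0·(2M0+M1)/6=149/23
seg 1: a=3, c=M1/2=-120/23, d=(M2−M1)/(6·1)=96/23, b=Δ1−h1·(2M1+M2)/6=-91/23
seg 2: a=-2, c=M2/2=168/23, d=(M3−M2)/(6·1)=-56/23, b=Δ2−h2·(2M2+M3)/6=-43/23
t_q=1/2 → seg 0, τ=1/2; S=-3+149/23·τ+0·τ²+-20/23·τ³=3/23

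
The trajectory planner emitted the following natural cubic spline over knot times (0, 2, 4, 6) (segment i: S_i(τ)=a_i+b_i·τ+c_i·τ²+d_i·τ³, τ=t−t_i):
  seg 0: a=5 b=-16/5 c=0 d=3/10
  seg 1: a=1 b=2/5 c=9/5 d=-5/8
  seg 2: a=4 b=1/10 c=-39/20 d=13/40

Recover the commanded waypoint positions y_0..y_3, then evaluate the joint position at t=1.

y_0 = S_0(0) = a_0 = 5
y_1 = S_1(0) = a_1 = 1
y_2 = S_2(0) = a_2 = 4
y_3 = S_2(2) = -1
t_q=1 is in segment 0 (τ=1); S_0(τ)=21/10

y_0=5 y_1=1 y_2=4 y_3=-1
S(1) = 21/10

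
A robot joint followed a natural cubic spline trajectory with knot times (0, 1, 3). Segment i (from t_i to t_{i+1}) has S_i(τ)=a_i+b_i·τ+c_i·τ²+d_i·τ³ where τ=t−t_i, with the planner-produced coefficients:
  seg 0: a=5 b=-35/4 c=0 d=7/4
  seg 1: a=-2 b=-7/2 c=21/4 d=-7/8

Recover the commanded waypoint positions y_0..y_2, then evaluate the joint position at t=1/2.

y_0=5 y_1=-2 y_2=5
S(1/2) = 27/32

y_0 = S_0(0) = a_0 = 5
y_1 = S_1(0) = a_1 = -2
y_2 = S_1(2) = 5
t_q=1/2 is in segment 0 (τ=1/2); S_0(τ)=27/32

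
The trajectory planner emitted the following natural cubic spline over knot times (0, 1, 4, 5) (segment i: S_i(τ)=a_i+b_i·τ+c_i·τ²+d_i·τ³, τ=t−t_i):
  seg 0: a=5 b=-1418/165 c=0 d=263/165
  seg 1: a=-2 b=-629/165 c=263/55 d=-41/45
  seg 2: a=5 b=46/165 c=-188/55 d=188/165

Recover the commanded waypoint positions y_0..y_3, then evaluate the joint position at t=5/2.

y_0 = S_0(0) = a_0 = 5
y_1 = S_1(0) = a_1 = -2
y_2 = S_2(0) = a_2 = 5
y_3 = S_2(1) = 3
t_q=5/2 is in segment 1 (τ=3/2); S_1(τ)=-3/88

y_0=5 y_1=-2 y_2=5 y_3=3
S(5/2) = -3/88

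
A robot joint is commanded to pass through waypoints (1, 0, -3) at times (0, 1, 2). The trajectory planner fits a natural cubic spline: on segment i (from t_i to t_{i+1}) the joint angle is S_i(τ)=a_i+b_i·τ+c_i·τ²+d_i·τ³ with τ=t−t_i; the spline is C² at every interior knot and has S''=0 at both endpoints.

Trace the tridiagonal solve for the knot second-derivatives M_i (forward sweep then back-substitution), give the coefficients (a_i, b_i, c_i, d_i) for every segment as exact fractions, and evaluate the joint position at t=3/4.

  seg 0: a=1 b=-1/2 c=0 d=-1/2
  seg 1: a=0 b=-2 c=-3/2 d=1/2
S(3/4) = 53/128

Δ: Δ0=-1, Δ1=-3
row 1: diag=4, rhs=-12; c'=1/4, d'=-3
back: M1=-3
M: M0=0, M1=-3, M2=0
seg 0: a=1, c=M0/2=0, d=(M1−M0)/(6·1)=-1/2, b=Δ0−h0·(2M0+M1)/6=-1/2
seg 1: a=0, c=M1/2=-3/2, d=(M2−M1)/(6·1)=1/2, b=Δ1−h1·(2M1+M2)/6=-2
t_q=3/4 → seg 0, τ=3/4; S=1+-1/2·τ+0·τ²+-1/2·τ³=53/128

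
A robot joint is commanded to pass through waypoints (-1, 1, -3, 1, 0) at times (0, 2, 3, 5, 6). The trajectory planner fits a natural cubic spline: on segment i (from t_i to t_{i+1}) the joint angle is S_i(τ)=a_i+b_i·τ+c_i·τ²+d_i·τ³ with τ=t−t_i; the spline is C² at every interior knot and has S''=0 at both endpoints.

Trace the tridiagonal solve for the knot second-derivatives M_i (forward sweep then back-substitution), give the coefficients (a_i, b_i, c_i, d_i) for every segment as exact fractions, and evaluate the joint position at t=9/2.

  seg 0: a=-1 b=295/93 c=0 d=-101/186
  seg 1: a=1 b=-311/93 c=-101/31 d=242/93
  seg 2: a=-3 b=-191/93 c=141/31 d=-469/372
  seg 3: a=1 b=94/93 c=-187/62 d=187/186
S(9/2) = -101/992

Δ: Δ0=1, Δ1=-4, Δ2=2, Δ3=-1
row 1: diag=6, rhs=-30; c'=1/6, d'=-5
row 2: denom=6−1·1/6=35/6; d'=(36−1·-5)/(35/6)=246/35
row 3: denom=6−2·12/35=186/35; d'=(-18−2·246/35)/(186/35)=-187/31
back: M3=-187/31
back: M2=246/35−12/35·-187/31=282/31
back: M1=-5−1/6·282/31=-202/31
M: M0=0, M1=-202/31, M2=282/31, M3=-187/31, M4=0
seg 0: a=-1, c=M0/2=0, d=(M1−M0)/(6·2)=-101/186, b=Δ0−h0·(2M0+M1)/6=295/93
seg 1: a=1, c=M1/2=-101/31, d=(M2−M1)/(6·1)=242/93, b=Δ1−h1·(2M1+M2)/6=-311/93
seg 2: a=-3, c=M2/2=141/31, d=(M3−M2)/(6·2)=-469/372, b=Δ2−h2·(2M2+M3)/6=-191/93
seg 3: a=1, c=M3/2=-187/62, d=(M4−M3)/(6·1)=187/186, b=Δ3−h3·(2M3+M4)/6=94/93
t_q=9/2 → seg 2, τ=3/2; S=-3+-191/93·τ+141/31·τ²+-469/372·τ³=-101/992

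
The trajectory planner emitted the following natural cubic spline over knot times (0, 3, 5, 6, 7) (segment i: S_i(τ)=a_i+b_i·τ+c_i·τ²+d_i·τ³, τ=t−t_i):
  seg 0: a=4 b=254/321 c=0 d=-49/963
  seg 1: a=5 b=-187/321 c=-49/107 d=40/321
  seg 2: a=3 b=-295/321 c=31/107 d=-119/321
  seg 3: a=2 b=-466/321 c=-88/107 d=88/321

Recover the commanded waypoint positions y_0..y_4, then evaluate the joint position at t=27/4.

y_0=4 y_1=5 y_2=3 y_3=2 y_4=0
S(27/4) = 483/856

y_0 = S_0(0) = a_0 = 4
y_1 = S_1(0) = a_1 = 5
y_2 = S_2(0) = a_2 = 3
y_3 = S_3(0) = a_3 = 2
y_4 = S_3(1) = 0
t_q=27/4 is in segment 3 (τ=3/4); S_3(τ)=483/856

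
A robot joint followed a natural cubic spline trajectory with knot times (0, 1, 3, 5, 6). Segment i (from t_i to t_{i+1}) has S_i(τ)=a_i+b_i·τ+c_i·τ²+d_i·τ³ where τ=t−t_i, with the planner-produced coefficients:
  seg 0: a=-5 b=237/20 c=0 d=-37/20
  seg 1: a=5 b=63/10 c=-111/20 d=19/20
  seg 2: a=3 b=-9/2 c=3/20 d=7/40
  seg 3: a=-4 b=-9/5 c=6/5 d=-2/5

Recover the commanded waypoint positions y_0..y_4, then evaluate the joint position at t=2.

y_0 = S_0(0) = a_0 = -5
y_1 = S_1(0) = a_1 = 5
y_2 = S_2(0) = a_2 = 3
y_3 = S_3(0) = a_3 = -4
y_4 = S_3(1) = -5
t_q=2 is in segment 1 (τ=1); S_1(τ)=67/10

y_0=-5 y_1=5 y_2=3 y_3=-4 y_4=-5
S(2) = 67/10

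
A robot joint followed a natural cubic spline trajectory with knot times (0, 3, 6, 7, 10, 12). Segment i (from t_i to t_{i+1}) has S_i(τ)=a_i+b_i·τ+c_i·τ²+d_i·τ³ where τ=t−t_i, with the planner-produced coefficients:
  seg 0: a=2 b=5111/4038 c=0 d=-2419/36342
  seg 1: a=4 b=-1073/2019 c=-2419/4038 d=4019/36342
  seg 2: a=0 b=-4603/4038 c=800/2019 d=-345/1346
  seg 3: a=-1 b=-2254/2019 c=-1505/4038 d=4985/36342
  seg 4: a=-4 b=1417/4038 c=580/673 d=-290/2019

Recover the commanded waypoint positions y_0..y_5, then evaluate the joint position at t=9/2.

y_0=2 y_1=4 y_2=0 y_3=-1 y_4=-4 y_5=-1
S(9/2) = 23993/10768

y_0 = S_0(0) = a_0 = 2
y_1 = S_1(0) = a_1 = 4
y_2 = S_2(0) = a_2 = 0
y_3 = S_3(0) = a_3 = -1
y_4 = S_4(0) = a_4 = -4
y_5 = S_4(2) = -1
t_q=9/2 is in segment 1 (τ=3/2); S_1(τ)=23993/10768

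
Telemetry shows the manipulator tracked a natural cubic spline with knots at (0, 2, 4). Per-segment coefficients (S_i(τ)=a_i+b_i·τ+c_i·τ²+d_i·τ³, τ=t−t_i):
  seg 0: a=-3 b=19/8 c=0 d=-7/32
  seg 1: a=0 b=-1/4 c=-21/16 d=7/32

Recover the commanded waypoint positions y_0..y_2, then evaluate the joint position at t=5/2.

y_0 = S_0(0) = a_0 = -3
y_1 = S_1(0) = a_1 = 0
y_2 = S_1(2) = -4
t_q=5/2 is in segment 1 (τ=1/2); S_1(τ)=-109/256

y_0=-3 y_1=0 y_2=-4
S(5/2) = -109/256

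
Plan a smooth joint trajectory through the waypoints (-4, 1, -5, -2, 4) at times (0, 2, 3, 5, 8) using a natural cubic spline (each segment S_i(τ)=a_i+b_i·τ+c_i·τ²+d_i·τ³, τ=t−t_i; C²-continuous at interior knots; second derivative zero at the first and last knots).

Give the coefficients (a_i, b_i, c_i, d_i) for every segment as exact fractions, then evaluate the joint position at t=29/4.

Δ: Δ0=5/2, Δ1=-6, Δ2=3/2, Δ3=2
row 1: diag=6, rhs=-51; c'=1/6, d'=-17/2
row 2: denom=6−1·1/6=35/6; d'=(45−1·-17/2)/(35/6)=321/35
row 3: denom=10−2·12/35=326/35; d'=(3−2·321/35)/(326/35)=-537/326
back: M3=-537/326
back: M2=321/35−12/35·-537/326=1587/163
back: M1=-17/2−1/6·1587/163=-1650/163
M: M0=0, M1=-1650/163, M2=1587/163, M3=-537/326, M4=0
seg 0: a=-4, c=M0/2=0, d=(M1−M0)/(6·2)=-275/326, b=Δ0−h0·(2M0+M1)/6=1915/326
seg 1: a=1, c=M1/2=-825/163, d=(M2−M1)/(6·1)=1079/326, b=Δ1−h1·(2M1+M2)/6=-1385/326
seg 2: a=-5, c=M2/2=1587/326, d=(M3−M2)/(6·2)=-1237/1304, b=Δ2−h2·(2M2+M3)/6=-724/163
seg 3: a=-2, c=M3/2=-537/652, d=(M4−M3)/(6·3)=179/1956, b=Δ3−h3·(2M3+M4)/6=1189/326
t_q=29/4 → seg 3, τ=9/4; S=-2+1189/326·τ+-537/652·τ²+179/1956·τ³=128485/41728

  seg 0: a=-4 b=1915/326 c=0 d=-275/326
  seg 1: a=1 b=-1385/326 c=-825/163 d=1079/326
  seg 2: a=-5 b=-724/163 c=1587/326 d=-1237/1304
  seg 3: a=-2 b=1189/326 c=-537/652 d=179/1956
S(29/4) = 128485/41728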